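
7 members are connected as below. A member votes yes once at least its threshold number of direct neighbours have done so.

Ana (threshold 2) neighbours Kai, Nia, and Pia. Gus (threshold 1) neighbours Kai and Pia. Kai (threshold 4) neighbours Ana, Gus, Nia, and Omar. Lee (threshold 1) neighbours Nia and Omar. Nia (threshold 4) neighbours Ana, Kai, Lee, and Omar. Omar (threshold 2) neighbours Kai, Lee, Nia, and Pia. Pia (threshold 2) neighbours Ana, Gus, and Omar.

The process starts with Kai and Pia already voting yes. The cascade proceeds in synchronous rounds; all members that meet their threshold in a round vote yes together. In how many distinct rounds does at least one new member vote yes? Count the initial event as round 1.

4

Round 1 — Kai, Pia vote yes (initial).
Round 2 — checking thresholds:
  Ana: 2 of 3 neighbours ≥ 2, votes yes.
  Gus: 2 of 2 neighbours ≥ 1, votes yes.
  Nia: 1 of 4 neighbours < 4, below threshold.
  Omar: 2 of 4 neighbours ≥ 2, votes yes.
Round 3 — checking thresholds:
  Lee: 1 of 2 neighbours ≥ 1, votes yes.
  Nia: 3 of 4 neighbours < 4, below threshold.
Round 4 — checking thresholds:
  Nia: 4 of 4 neighbours ≥ 4, votes yes.
Round 5 — no new yes votes; cascade stops.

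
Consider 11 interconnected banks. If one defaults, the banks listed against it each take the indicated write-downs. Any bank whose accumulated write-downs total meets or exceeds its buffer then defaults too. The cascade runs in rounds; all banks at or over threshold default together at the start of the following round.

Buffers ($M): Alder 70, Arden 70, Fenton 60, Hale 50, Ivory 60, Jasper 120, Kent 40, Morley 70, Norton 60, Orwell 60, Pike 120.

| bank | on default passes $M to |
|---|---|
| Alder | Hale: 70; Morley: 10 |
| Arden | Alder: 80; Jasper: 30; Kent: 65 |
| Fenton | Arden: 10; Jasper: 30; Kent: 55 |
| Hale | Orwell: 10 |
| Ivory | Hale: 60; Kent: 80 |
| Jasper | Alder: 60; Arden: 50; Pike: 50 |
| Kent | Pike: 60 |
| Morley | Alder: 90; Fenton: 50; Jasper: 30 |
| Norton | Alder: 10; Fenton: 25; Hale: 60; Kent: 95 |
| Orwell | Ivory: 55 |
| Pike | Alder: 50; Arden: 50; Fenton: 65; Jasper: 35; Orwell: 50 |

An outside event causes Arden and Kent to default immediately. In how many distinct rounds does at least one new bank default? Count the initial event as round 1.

Round 1 — Arden, Kent default (initial).
  Alder: +80 → 80 ≥ 70
  Jasper: +30 → 30 < 120
  Pike: +60 → 60 < 120
Round 2 — Alder defaults.
  Hale: +70 → 70 ≥ 50
  Morley: +10 → 10 < 70
Round 3 — Hale defaults.
  Orwell: +10 → 10 < 60
No further defaults.

3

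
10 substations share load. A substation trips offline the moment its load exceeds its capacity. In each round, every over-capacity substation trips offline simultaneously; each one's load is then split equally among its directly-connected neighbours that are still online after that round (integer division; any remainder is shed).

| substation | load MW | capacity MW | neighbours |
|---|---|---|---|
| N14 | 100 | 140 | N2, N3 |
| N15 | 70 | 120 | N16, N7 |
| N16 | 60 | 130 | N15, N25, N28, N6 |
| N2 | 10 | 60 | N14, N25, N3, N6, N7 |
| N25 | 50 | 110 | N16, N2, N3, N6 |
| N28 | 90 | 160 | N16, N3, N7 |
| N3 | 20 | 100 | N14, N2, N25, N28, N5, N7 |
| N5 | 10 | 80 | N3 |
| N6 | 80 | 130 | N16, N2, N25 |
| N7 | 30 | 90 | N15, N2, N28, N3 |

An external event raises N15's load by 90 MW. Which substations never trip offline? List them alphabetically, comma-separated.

N5

Round 1 — N15 at 160 > 120. N15 trips offline.
  N15 sheds 160 MW to N16, N7: 80 each.
    N16: 60+80 = 140 > 130
    N7: 30+80 = 110 > 90
Round 2 — N16, N7 trip offline.
  N16 sheds 140 MW to N25, N28, N6: 46 each (2 lost).
    N25: 50+46 = 96 ≤ 110
    N28: 90+46 = 136 ≤ 160
    N6: 80+46 = 126 ≤ 130
  N7 sheds 110 MW to N2, N28, N3: 36 each (2 lost).
    N2: 10+36 = 46 ≤ 60
    N28: 136+36 = 172 > 160
    N3: 20+36 = 56 ≤ 100
Round 3 — N28 trips offline.
  N28 sheds 172 MW to N3: 172 each.
    N3: 56+172 = 228 > 100
Round 4 — N3 trips offline.
  N3 sheds 228 MW to N14, N2, N25, N5: 57 each.
    N14: 100+57 = 157 > 140
    N2: 46+57 = 103 > 60
    N25: 96+57 = 153 > 110
    N5: 10+57 = 67 ≤ 80
Round 5 — N14, N2, N25 trip offline.
  N14 sheds 157 MW: no online neighbours, lost.
  N2 sheds 103 MW to N6: 103 each.
    N6: 126+103 = 229 > 130
  N25 sheds 153 MW to N6: 153 each.
    N6: 229+153 = 382 > 130
Round 6 — N6 trips offline.
  N6 sheds 382 MW: no online neighbours, lost.
No further trips.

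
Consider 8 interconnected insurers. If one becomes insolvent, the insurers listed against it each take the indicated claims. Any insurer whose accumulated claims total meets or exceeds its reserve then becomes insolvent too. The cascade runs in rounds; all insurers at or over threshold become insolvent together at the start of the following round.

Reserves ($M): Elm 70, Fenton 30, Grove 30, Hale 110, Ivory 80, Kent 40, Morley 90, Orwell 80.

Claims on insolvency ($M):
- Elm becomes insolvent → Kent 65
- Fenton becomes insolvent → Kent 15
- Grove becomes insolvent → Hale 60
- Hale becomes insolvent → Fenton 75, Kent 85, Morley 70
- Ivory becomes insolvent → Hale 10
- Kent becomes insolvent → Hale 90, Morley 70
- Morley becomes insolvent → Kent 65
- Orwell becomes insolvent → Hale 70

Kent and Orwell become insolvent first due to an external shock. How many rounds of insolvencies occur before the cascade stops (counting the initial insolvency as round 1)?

3

Round 1 — Kent, Orwell become insolvent (initial).
  Hale: +90+70 → 160 ≥ 110
  Morley: +70 → 70 < 90
Round 2 — Hale becomes insolvent.
  Fenton: +75 → 75 ≥ 30
  Morley: +70 → 140 ≥ 90
Round 3 — Fenton, Morley become insolvent.
No further insolvencies.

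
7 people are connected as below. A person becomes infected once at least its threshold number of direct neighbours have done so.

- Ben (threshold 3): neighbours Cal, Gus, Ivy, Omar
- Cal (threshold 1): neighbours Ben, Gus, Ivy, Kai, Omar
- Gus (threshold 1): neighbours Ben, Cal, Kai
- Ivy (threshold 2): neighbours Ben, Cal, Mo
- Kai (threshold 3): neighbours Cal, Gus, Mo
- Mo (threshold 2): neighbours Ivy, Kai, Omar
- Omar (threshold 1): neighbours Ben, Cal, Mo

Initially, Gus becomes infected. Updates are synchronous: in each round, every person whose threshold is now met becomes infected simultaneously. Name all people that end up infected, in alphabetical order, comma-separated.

Round 1 — Gus becomes infected (initial).
Round 2 — checking thresholds:
  Ben: 1 of 4 neighbours < 3, holds.
  Cal: 1 of 5 neighbours ≥ 1, becomes infected.
  Kai: 1 of 3 neighbours < 3, holds.
Round 3 — checking thresholds:
  Ben: 2 of 4 neighbours < 3, holds.
  Ivy: 1 of 3 neighbours < 2, holds.
  Kai: 2 of 3 neighbours < 3, holds.
  Omar: 1 of 3 neighbours ≥ 1, becomes infected.
Round 4 — checking thresholds:
  Ben: 3 of 4 neighbours ≥ 3, becomes infected.
  Ivy: 1 of 3 neighbours < 2, holds.
  Kai: 2 of 3 neighbours < 3, holds.
  Mo: 1 of 3 neighbours < 2, holds.
Round 5 — checking thresholds:
  Ivy: 2 of 3 neighbours ≥ 2, becomes infected.
  Kai: 2 of 3 neighbours < 3, holds.
  Mo: 1 of 3 neighbours < 2, holds.
Round 6 — checking thresholds:
  Kai: 2 of 3 neighbours < 3, holds.
  Mo: 2 of 3 neighbours ≥ 2, becomes infected.
Round 7 — checking thresholds:
  Kai: 3 of 3 neighbours ≥ 3, becomes infected.
Round 8 — no new infections; cascade stops.

Ben, Cal, Gus, Ivy, Kai, Mo, Omar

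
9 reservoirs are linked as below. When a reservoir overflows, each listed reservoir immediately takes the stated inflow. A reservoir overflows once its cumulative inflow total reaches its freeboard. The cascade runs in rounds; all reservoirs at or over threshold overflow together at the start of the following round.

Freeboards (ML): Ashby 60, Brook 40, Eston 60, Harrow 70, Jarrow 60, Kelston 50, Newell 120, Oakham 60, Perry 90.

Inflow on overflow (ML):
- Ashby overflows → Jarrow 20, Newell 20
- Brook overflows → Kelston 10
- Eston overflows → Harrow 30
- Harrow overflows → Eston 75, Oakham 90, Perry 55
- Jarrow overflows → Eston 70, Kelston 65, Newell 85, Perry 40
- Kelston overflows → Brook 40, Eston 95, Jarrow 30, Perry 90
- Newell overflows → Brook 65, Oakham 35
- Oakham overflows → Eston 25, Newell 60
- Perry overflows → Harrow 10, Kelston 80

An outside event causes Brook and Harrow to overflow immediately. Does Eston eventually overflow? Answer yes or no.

yes

Round 1 — Brook, Harrow overflow (initial).
  Eston: +75 → 75 ≥ 60
  Kelston: +10 → 10 < 50
  Oakham: +90 → 90 ≥ 60
  Perry: +55 → 55 < 90
Round 2 — Eston, Oakham overflow.
  Newell: +60 → 60 < 120
No further overflows.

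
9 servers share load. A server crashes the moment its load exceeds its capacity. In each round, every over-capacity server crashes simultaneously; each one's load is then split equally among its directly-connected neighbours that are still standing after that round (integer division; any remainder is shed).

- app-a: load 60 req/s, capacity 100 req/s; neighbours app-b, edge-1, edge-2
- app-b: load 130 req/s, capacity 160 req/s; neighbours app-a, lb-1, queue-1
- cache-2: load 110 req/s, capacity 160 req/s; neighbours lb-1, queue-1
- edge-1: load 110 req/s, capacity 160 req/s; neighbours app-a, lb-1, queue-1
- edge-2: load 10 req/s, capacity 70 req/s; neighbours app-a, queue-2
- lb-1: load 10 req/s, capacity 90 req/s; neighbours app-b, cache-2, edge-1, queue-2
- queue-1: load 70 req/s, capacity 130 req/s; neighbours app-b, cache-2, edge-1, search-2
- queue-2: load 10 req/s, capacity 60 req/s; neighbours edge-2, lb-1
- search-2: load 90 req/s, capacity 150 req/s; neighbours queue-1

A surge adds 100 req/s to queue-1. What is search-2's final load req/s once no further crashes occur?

Round 1 — queue-1 at 170 > 130. queue-1 crashes.
  queue-1 sheds 170 req/s to app-b, cache-2, edge-1, search-2: 42 each (2 lost).
    app-b: 130+42 = 172 > 160
    cache-2: 110+42 = 152 ≤ 160
    edge-1: 110+42 = 152 ≤ 160
    search-2: 90+42 = 132 ≤ 150
Round 2 — app-b crashes.
  app-b sheds 172 req/s to app-a, lb-1: 86 each.
    app-a: 60+86 = 146 > 100
    lb-1: 10+86 = 96 > 90
Round 3 — app-a, lb-1 crash.
  app-a sheds 146 req/s to edge-1, edge-2: 73 each.
    edge-1: 152+73 = 225 > 160
    edge-2: 10+73 = 83 > 70
  lb-1 sheds 96 req/s to cache-2, edge-1, queue-2: 32 each.
    cache-2: 152+32 = 184 > 160
    edge-1: 225+32 = 257 > 160
    queue-2: 10+32 = 42 ≤ 60
Round 4 — cache-2, edge-1, edge-2 crash.
  cache-2 sheds 184 req/s: no online neighbours, lost.
  edge-1 sheds 257 req/s: no online neighbours, lost.
  edge-2 sheds 83 req/s to queue-2: 83 each.
    queue-2: 42+83 = 125 > 60
Round 5 — queue-2 crashes.
  queue-2 sheds 125 req/s: no online neighbours, lost.
No further crashes.

132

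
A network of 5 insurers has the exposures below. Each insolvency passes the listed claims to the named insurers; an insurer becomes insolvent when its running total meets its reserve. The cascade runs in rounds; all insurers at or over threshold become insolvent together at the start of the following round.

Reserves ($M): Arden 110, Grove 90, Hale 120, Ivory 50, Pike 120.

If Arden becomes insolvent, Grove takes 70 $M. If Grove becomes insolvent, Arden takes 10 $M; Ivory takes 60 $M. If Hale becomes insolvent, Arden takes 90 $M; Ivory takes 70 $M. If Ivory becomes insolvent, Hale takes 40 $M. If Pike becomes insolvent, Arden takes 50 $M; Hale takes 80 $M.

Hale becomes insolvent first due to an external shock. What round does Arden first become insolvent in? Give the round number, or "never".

never

Round 1 — Hale becomes insolvent (initial).
  Arden: +90 → 90 < 110
  Ivory: +70 → 70 ≥ 50
Round 2 — Ivory becomes insolvent.
No further insolvencies.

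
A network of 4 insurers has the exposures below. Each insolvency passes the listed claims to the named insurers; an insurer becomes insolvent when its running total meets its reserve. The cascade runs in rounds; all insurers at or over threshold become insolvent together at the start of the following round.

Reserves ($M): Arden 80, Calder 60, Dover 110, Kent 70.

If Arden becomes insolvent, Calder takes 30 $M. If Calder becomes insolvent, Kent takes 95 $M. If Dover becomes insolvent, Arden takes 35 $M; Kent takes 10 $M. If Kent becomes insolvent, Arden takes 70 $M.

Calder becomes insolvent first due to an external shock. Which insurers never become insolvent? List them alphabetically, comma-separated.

Arden, Dover

Round 1 — Calder becomes insolvent (initial).
  Kent: +95 → 95 ≥ 70
Round 2 — Kent becomes insolvent.
  Arden: +70 → 70 < 80
No further insolvencies.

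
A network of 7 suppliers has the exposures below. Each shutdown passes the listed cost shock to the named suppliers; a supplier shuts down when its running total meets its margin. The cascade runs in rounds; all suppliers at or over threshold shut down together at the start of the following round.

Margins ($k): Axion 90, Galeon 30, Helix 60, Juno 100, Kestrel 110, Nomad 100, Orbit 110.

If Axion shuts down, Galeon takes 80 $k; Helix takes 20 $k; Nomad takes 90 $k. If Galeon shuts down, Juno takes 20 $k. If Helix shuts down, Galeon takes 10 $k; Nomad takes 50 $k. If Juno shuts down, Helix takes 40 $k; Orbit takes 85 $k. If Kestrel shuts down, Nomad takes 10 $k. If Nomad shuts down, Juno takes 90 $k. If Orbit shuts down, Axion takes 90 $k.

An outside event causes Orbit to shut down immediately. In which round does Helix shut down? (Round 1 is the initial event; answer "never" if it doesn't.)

never

Round 1 — Orbit shuts down (initial).
  Axion: +90 → 90 ≥ 90
Round 2 — Axion shuts down.
  Galeon: +80 → 80 ≥ 30
  Helix: +20 → 20 < 60
  Nomad: +90 → 90 < 100
Round 3 — Galeon shuts down.
  Juno: +20 → 20 < 100
No further shutdowns.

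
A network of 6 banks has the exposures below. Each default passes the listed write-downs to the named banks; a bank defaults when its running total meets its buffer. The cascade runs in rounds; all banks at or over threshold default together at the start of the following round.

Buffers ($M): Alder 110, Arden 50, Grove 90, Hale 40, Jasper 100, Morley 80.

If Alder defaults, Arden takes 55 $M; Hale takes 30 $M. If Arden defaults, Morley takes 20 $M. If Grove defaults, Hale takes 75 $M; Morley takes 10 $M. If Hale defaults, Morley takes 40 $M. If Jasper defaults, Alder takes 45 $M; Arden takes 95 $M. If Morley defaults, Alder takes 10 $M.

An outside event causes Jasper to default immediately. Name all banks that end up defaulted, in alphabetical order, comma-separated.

Round 1 — Jasper defaults (initial).
  Alder: +45 → 45 < 110
  Arden: +95 → 95 ≥ 50
Round 2 — Arden defaults.
  Morley: +20 → 20 < 80
No further defaults.

Arden, Jasper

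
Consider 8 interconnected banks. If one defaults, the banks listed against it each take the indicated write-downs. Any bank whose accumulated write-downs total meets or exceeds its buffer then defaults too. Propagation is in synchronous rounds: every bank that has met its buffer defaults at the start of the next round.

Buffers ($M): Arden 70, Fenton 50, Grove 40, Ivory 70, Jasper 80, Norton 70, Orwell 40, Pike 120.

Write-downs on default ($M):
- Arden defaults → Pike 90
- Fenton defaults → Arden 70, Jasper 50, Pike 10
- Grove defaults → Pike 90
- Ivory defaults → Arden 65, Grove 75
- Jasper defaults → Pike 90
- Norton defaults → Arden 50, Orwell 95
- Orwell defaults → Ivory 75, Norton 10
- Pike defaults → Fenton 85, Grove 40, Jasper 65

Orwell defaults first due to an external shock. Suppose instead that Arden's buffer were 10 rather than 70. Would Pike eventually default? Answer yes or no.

With Arden's buffer at 10:
Round 1 — Orwell defaults (initial).
  Ivory: +75 → 75 ≥ 70
  Norton: +10 → 10 < 70
Round 2 — Ivory defaults.
  Arden: +65 → 65 ≥ 10
  Grove: +75 → 75 ≥ 40
Round 3 — Arden, Grove default.
  Pike: +90+90 → 180 ≥ 120
Round 4 — Pike defaults.
  Fenton: +85 → 85 ≥ 50
  Jasper: +65 → 65 < 80
Round 5 — Fenton defaults.
  Jasper: +50 → 115 ≥ 80
Round 6 — Jasper defaults.
No further defaults.

yes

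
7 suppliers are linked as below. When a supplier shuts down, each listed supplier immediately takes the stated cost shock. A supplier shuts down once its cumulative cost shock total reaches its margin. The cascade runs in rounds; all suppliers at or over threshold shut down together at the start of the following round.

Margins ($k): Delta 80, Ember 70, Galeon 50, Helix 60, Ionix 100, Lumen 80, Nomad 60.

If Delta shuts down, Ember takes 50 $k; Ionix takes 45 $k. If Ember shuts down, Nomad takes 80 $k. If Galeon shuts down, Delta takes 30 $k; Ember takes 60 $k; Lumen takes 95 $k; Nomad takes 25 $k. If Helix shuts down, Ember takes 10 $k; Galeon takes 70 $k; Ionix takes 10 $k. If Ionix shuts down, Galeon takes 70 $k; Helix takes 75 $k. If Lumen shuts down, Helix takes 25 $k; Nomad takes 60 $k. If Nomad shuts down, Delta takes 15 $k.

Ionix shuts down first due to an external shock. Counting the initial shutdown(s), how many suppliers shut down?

Round 1 — Ionix shuts down (initial).
  Galeon: +70 → 70 ≥ 50
  Helix: +75 → 75 ≥ 60
Round 2 — Galeon, Helix shut down.
  Delta: +30 → 30 < 80
  Ember: +60+10 → 70 ≥ 70
  Lumen: +95 → 95 ≥ 80
  Nomad: +25 → 25 < 60
Round 3 — Ember, Lumen shut down.
  Nomad: +80+60 → 165 ≥ 60
Round 4 — Nomad shuts down.
  Delta: +15 → 45 < 80
No further shutdowns.

6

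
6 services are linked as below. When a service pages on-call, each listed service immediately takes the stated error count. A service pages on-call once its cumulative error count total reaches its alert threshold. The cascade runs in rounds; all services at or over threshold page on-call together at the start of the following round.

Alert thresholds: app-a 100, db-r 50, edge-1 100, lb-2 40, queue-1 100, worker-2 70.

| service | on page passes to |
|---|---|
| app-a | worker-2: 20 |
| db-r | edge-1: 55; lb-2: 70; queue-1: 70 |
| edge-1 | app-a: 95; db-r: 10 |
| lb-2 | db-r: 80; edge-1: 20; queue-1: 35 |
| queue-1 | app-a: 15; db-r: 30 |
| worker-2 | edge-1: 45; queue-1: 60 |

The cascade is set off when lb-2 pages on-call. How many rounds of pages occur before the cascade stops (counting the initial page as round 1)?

3

Round 1 — lb-2 pages on-call (initial).
  db-r: +80 → 80 ≥ 50
  edge-1: +20 → 20 < 100
  queue-1: +35 → 35 < 100
Round 2 — db-r pages on-call.
  edge-1: +55 → 75 < 100
  queue-1: +70 → 105 ≥ 100
Round 3 — queue-1 pages on-call.
  app-a: +15 → 15 < 100
No further pages.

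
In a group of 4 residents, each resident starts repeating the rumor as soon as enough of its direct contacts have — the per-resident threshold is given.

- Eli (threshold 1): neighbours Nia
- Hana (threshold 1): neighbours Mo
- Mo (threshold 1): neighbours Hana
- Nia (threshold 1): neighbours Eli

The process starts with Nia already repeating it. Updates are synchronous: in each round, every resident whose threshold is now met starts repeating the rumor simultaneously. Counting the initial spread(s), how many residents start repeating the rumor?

2

Round 1 — Nia starts repeating the rumor (initial).
Round 2 — checking thresholds:
  Eli: 1 of 1 neighbours ≥ 1, starts repeating the rumor.
Round 3 — no new spreads; cascade stops.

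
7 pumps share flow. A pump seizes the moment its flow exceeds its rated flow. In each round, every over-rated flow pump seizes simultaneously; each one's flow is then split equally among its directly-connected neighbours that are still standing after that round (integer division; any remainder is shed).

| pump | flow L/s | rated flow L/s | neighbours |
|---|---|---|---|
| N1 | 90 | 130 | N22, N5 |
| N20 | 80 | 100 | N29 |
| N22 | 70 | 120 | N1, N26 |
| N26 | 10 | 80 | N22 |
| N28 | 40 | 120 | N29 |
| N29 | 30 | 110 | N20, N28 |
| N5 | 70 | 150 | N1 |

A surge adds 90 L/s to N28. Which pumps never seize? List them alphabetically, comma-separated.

N1, N22, N26, N5

Round 1 — N28 at 130 > 120. N28 seizes.
  N28 sheds 130 L/s to N29: 130 each.
    N29: 30+130 = 160 > 110
Round 2 — N29 seizes.
  N29 sheds 160 L/s to N20: 160 each.
    N20: 80+160 = 240 > 100
Round 3 — N20 seizes.
  N20 sheds 240 L/s: no online neighbours, lost.
No further seizures.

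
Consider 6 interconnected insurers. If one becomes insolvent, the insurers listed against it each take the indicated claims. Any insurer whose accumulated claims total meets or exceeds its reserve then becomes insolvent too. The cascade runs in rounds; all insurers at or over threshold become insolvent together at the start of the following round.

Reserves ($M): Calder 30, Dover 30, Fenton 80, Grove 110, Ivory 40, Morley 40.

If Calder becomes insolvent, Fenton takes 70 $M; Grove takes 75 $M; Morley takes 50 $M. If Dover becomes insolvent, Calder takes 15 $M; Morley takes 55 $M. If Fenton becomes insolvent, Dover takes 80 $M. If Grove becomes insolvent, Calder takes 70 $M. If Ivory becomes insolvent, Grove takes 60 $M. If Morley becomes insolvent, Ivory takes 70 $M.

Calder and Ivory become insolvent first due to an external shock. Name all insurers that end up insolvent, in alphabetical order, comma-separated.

Calder, Grove, Ivory, Morley

Round 1 — Calder, Ivory become insolvent (initial).
  Fenton: +70 → 70 < 80
  Grove: +75+60 → 135 ≥ 110
  Morley: +50 → 50 ≥ 40
Round 2 — Grove, Morley become insolvent.
No further insolvencies.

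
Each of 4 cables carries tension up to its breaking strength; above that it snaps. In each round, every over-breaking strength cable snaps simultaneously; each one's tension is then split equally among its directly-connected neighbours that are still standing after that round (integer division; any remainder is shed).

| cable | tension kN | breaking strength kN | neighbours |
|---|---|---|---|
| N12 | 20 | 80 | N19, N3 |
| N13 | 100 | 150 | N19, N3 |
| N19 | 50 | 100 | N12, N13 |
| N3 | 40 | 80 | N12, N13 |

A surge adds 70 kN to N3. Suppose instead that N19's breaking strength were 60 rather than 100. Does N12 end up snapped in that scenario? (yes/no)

yes

With N19's breaking strength at 60:
Round 1 — N3 at 110 > 80. N3 snaps.
  N3 sheds 110 kN to N12, N13: 55 each.
    N12: 20+55 = 75 ≤ 80
    N13: 100+55 = 155 > 150
Round 2 — N13 snaps.
  N13 sheds 155 kN to N19: 155 each.
    N19: 50+155 = 205 > 60
Round 3 — N19 snaps.
  N19 sheds 205 kN to N12: 205 each.
    N12: 75+205 = 280 > 80
Round 4 — N12 snaps.
  N12 sheds 280 kN: no online neighbours, lost.
No further breaks.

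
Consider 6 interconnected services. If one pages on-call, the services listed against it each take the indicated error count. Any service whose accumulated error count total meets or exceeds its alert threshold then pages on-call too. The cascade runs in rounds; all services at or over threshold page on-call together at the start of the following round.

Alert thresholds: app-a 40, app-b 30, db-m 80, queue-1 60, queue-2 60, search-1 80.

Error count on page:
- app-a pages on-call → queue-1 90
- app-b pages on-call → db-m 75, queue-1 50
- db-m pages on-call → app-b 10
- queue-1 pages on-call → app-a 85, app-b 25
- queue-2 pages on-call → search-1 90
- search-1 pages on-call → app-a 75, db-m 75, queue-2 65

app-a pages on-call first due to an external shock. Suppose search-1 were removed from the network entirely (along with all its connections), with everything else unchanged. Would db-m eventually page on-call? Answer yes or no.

no

With search-1 removed:
Round 1 — app-a pages on-call (initial).
  queue-1: +90 → 90 ≥ 60
Round 2 — queue-1 pages on-call.
  app-b: +25 → 25 < 30
No further pages.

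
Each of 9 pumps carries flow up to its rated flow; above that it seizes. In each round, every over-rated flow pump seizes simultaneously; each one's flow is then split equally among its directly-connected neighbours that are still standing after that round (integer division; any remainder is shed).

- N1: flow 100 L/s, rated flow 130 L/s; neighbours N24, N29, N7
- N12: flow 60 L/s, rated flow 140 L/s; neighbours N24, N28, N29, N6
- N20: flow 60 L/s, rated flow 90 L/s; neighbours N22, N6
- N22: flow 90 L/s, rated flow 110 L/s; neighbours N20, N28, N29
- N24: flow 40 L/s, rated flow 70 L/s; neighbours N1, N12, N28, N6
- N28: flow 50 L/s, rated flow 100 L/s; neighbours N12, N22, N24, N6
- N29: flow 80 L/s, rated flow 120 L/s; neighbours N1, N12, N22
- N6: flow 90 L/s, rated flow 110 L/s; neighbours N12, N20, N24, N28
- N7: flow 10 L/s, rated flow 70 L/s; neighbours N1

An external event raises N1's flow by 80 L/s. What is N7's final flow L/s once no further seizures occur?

70

Round 1 — N1 at 180 > 130. N1 seizes.
  N1 sheds 180 L/s to N24, N29, N7: 60 each.
    N24: 40+60 = 100 > 70
    N29: 80+60 = 140 > 120
    N7: 10+60 = 70 ≤ 70
Round 2 — N24, N29 seize.
  N24 sheds 100 L/s to N12, N28, N6: 33 each (1 lost).
    N12: 60+33 = 93 ≤ 140
    N28: 50+33 = 83 ≤ 100
    N6: 90+33 = 123 > 110
  N29 sheds 140 L/s to N12, N22: 70 each.
    N12: 93+70 = 163 > 140
    N22: 90+70 = 160 > 110
Round 3 — N12, N22, N6 seize.
  N12 sheds 163 L/s to N28: 163 each.
    N28: 83+163 = 246 > 100
  N22 sheds 160 L/s to N20, N28: 80 each.
    N20: 60+80 = 140 > 90
    N28: 246+80 = 326 > 100
  N6 sheds 123 L/s to N20, N28: 61 each (1 lost).
    N20: 140+61 = 201 > 90
    N28: 326+61 = 387 > 100
Round 4 — N20, N28 seize.
  N20 sheds 201 L/s: no online neighbours, lost.
  N28 sheds 387 L/s: no online neighbours, lost.
No further seizures.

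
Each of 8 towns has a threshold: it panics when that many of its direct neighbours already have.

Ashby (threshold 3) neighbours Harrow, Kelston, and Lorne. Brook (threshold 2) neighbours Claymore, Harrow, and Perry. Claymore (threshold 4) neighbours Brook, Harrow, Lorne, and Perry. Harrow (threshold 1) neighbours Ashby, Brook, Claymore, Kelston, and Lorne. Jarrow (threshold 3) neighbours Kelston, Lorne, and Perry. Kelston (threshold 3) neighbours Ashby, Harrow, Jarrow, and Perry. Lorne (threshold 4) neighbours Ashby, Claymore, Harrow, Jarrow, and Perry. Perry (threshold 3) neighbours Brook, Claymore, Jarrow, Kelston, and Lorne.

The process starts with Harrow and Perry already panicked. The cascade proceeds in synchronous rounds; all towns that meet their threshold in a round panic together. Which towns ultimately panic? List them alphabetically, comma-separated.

Brook, Harrow, Perry

Round 1 — Harrow, Perry panic (initial).
Round 2 — checking thresholds:
  Ashby: 1 of 3 neighbours < 3, below threshold.
  Brook: 2 of 3 neighbours ≥ 2, panics.
  Claymore: 2 of 4 neighbours < 4, below threshold.
  Jarrow: 1 of 3 neighbours < 3, below threshold.
  Kelston: 2 of 4 neighbours < 3, below threshold.
  Lorne: 2 of 5 neighbours < 4, below threshold.
Round 3 — no new panics; cascade stops.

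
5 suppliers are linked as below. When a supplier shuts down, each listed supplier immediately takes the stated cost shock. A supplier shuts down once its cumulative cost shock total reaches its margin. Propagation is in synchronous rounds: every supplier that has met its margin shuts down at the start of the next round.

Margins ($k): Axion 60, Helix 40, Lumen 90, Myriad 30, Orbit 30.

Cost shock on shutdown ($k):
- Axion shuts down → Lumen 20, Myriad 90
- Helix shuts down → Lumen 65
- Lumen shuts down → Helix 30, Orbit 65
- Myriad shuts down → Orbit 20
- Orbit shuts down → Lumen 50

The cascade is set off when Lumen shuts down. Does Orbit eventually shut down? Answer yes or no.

Round 1 — Lumen shuts down (initial).
  Helix: +30 → 30 < 40
  Orbit: +65 → 65 ≥ 30
Round 2 — Orbit shuts down.
No further shutdowns.

yes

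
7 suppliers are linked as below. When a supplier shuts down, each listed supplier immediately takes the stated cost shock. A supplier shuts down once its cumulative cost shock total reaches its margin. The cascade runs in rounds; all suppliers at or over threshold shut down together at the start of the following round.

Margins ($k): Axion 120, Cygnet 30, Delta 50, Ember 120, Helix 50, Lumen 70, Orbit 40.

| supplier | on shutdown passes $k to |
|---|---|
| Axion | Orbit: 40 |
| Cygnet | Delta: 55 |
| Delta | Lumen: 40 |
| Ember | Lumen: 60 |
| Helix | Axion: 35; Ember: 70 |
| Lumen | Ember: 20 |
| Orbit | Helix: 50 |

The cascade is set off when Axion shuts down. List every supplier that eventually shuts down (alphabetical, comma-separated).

Round 1 — Axion shuts down (initial).
  Orbit: +40 → 40 ≥ 40
Round 2 — Orbit shuts down.
  Helix: +50 → 50 ≥ 50
Round 3 — Helix shuts down.
  Ember: +70 → 70 < 120
No further shutdowns.

Axion, Helix, Orbit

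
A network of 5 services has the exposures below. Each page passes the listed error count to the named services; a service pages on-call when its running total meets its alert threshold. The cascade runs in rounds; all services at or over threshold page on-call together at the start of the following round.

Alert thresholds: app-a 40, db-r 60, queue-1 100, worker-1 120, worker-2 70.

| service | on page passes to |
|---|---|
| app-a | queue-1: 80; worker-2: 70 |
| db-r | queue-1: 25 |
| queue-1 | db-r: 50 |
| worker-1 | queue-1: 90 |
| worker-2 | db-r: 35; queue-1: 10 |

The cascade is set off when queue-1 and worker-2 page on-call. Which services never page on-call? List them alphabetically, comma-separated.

Round 1 — queue-1, worker-2 page on-call (initial).
  db-r: +50+35 → 85 ≥ 60
Round 2 — db-r pages on-call.
No further pages.

app-a, worker-1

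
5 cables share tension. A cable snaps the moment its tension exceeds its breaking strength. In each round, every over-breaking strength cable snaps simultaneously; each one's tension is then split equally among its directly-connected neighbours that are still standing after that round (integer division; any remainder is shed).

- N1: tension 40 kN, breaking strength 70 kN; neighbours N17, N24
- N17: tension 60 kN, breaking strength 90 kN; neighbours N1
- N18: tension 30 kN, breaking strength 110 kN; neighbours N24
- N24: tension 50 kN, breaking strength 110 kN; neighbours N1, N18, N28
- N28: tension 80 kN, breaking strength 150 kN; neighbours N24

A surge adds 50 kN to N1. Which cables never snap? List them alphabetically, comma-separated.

Round 1 — N1 at 90 > 70. N1 snaps.
  N1 sheds 90 kN to N17, N24: 45 each.
    N17: 60+45 = 105 > 90
    N24: 50+45 = 95 ≤ 110
Round 2 — N17 snaps.
  N17 sheds 105 kN: no online neighbours, lost.
No further breaks.

N18, N24, N28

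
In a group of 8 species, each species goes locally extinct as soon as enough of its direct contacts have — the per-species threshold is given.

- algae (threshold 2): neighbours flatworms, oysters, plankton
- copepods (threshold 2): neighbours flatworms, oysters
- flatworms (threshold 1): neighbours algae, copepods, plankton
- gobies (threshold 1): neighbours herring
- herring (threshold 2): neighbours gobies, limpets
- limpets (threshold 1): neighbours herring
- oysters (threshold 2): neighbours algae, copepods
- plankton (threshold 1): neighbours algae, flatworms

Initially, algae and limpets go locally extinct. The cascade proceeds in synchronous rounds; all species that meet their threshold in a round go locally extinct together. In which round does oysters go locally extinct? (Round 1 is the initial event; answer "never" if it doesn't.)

Round 1 — algae, limpets go locally extinct (initial).
Round 2 — checking thresholds:
  flatworms: 1 of 3 neighbours ≥ 1, goes locally extinct.
  herring: 1 of 2 neighbours < 2, holds.
  oysters: 1 of 2 neighbours < 2, holds.
  plankton: 1 of 2 neighbours ≥ 1, goes locally extinct.
Round 3 — no new extinctions; cascade stops.

never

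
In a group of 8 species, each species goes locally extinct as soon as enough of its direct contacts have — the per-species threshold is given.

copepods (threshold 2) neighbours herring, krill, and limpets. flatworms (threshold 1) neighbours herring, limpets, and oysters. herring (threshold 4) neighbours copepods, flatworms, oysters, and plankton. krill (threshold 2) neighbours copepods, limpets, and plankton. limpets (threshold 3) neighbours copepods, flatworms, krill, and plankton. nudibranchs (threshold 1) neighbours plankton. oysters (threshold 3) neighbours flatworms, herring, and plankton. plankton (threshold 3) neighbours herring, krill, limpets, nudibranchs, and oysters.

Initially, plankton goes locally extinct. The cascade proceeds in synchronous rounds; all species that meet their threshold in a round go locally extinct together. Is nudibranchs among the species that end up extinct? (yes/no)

yes

Round 1 — plankton goes locally extinct (initial).
Round 2 — checking thresholds:
  herring: 1 of 4 neighbours < 4, holds.
  krill: 1 of 3 neighbours < 2, holds.
  limpets: 1 of 4 neighbours < 3, holds.
  nudibranchs: 1 of 1 neighbours ≥ 1, goes locally extinct.
  oysters: 1 of 3 neighbours < 3, holds.
Round 3 — no new extinctions; cascade stops.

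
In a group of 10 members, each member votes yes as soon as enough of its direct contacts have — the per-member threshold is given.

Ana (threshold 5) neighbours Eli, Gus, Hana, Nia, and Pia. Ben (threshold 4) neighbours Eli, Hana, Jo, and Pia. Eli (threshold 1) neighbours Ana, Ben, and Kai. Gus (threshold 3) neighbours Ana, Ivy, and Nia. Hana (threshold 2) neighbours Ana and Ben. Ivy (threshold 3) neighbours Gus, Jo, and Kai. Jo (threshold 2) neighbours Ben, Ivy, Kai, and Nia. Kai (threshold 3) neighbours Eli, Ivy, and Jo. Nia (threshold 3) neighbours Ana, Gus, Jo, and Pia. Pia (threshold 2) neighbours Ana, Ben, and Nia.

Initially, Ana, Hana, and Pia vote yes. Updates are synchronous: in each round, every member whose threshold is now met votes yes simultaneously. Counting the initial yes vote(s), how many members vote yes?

Round 1 — Ana, Hana, Pia vote yes (initial).
Round 2 — checking thresholds:
  Ben: 2 of 4 neighbours < 4, below threshold.
  Eli: 1 of 3 neighbours ≥ 1, votes yes.
  Gus: 1 of 3 neighbours < 3, below threshold.
  Nia: 2 of 4 neighbours < 3, below threshold.
Round 3 — no new yes votes; cascade stops.

4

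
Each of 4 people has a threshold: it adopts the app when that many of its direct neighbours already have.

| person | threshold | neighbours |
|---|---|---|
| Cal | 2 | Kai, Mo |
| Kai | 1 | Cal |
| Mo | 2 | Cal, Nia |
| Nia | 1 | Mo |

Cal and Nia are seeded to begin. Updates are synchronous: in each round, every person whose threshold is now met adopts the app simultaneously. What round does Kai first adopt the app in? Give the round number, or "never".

2

Round 1 — Cal, Nia adopt the app (initial).
Round 2 — checking thresholds:
  Kai: 1 of 1 neighbours ≥ 1, adopts the app.
  Mo: 2 of 2 neighbours ≥ 2, adopts the app.
Round 3 — no new adoptions; cascade stops.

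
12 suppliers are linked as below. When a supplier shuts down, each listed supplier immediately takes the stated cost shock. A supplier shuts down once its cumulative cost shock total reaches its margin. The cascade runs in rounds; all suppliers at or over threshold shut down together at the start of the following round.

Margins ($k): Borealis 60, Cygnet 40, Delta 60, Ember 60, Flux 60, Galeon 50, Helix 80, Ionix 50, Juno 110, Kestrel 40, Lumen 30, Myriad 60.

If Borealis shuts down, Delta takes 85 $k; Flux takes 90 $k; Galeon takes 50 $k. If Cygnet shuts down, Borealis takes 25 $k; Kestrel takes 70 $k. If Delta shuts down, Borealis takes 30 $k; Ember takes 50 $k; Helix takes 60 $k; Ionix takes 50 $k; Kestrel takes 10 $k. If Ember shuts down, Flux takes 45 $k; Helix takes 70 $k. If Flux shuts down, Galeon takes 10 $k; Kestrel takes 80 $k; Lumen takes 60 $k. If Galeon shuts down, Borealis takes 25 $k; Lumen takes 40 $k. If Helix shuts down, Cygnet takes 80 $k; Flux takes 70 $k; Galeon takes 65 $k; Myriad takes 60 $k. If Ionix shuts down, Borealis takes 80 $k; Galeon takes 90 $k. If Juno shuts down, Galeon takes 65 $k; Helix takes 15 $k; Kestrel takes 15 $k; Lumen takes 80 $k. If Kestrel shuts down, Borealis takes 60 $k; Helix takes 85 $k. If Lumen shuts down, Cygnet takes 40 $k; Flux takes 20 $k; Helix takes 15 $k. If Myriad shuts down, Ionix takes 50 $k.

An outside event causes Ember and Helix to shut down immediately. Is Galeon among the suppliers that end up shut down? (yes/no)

Round 1 — Ember, Helix shut down (initial).
  Cygnet: +80 → 80 ≥ 40
  Flux: +45+70 → 115 ≥ 60
  Galeon: +65 → 65 ≥ 50
  Myriad: +60 → 60 ≥ 60
Round 2 — Cygnet, Flux, Galeon, Myriad shut down.
  Borealis: +25+25 → 50 < 60
  Ionix: +50 → 50 ≥ 50
  Kestrel: +70+80 → 150 ≥ 40
  Lumen: +60+40 → 100 ≥ 30
Round 3 — Ionix, Kestrel, Lumen shut down.
  Borealis: +80+60 → 190 ≥ 60
Round 4 — Borealis shuts down.
  Delta: +85 → 85 ≥ 60
Round 5 — Delta shuts down.
No further shutdowns.

yes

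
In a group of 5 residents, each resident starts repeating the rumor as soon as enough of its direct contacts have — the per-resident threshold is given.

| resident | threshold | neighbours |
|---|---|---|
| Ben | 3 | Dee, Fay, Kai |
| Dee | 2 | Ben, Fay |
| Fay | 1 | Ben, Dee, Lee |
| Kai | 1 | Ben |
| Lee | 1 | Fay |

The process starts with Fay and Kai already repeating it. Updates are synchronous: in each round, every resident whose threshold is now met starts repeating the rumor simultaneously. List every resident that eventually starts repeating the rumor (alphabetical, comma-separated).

Fay, Kai, Lee

Round 1 — Fay, Kai start repeating the rumor (initial).
Round 2 — checking thresholds:
  Ben: 2 of 3 neighbours < 3, below threshold.
  Dee: 1 of 2 neighbours < 2, below threshold.
  Lee: 1 of 1 neighbours ≥ 1, starts repeating the rumor.
Round 3 — no new spreads; cascade stops.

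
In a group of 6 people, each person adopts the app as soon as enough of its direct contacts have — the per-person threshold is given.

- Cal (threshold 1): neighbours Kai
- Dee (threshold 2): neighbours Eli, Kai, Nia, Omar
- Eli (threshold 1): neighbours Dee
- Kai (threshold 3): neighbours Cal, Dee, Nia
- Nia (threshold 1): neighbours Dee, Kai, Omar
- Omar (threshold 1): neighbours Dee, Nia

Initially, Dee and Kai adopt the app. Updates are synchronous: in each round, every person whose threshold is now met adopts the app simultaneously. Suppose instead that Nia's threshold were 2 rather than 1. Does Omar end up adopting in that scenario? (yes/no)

yes

With Nia's threshold at 2:
Round 1 — Dee, Kai adopt the app (initial).
Round 2 — checking thresholds:
  Cal: 1 of 1 neighbours ≥ 1, adopts the app.
  Eli: 1 of 1 neighbours ≥ 1, adopts the app.
  Nia: 2 of 3 neighbours ≥ 2, adopts the app.
  Omar: 1 of 2 neighbours ≥ 1, adopts the app.
Round 3 — no new adoptions; cascade stops.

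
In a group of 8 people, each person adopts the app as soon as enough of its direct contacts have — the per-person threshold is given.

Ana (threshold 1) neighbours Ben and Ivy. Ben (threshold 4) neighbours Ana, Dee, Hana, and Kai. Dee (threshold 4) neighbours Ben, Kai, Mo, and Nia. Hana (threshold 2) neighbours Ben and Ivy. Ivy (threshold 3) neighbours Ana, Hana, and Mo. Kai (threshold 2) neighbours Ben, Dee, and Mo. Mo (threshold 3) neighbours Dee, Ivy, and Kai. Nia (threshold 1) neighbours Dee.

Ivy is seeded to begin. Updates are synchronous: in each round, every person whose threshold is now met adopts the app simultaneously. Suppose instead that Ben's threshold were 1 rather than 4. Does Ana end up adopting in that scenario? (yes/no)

With Ben's threshold at 1:
Round 1 — Ivy adopts the app (initial).
Round 2 — checking thresholds:
  Ana: 1 of 2 neighbours ≥ 1, adopts the app.
  Hana: 1 of 2 neighbours < 2, not yet.
  Mo: 1 of 3 neighbours < 3, not yet.
Round 3 — checking thresholds:
  Ben: 1 of 4 neighbours ≥ 1, adopts the app.
  Hana: 1 of 2 neighbours < 2, not yet.
  Mo: 1 of 3 neighbours < 3, not yet.
Round 4 — checking thresholds:
  Dee: 1 of 4 neighbours < 4, not yet.
  Hana: 2 of 2 neighbours ≥ 2, adopts the app.
  Kai: 1 of 3 neighbours < 2, not yet.
  Mo: 1 of 3 neighbours < 3, not yet.
Round 5 — no new adoptions; cascade stops.

yes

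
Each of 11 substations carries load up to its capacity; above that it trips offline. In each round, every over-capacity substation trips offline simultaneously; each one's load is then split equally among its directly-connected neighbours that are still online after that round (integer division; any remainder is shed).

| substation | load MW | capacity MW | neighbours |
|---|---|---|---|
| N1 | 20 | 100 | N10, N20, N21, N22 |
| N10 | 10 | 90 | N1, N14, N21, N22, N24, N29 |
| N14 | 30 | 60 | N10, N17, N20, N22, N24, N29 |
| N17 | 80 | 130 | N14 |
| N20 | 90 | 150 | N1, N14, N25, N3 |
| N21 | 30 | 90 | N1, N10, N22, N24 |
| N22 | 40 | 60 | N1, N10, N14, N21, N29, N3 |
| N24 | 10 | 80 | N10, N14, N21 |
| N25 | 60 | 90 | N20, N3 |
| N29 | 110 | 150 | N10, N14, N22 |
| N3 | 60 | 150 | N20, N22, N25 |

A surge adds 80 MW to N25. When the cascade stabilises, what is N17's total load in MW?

Round 1 — N25 at 140 > 90. N25 trips offline.
  N25 sheds 140 MW to N20, N3: 70 each.
    N20: 90+70 = 160 > 150
    N3: 60+70 = 130 ≤ 150
Round 2 — N20 trips offline.
  N20 sheds 160 MW to N1, N14, N3: 53 each (1 lost).
    N1: 20+53 = 73 ≤ 100
    N14: 30+53 = 83 > 60
    N3: 130+53 = 183 > 150
Round 3 — N14, N3 trip offline.
  N14 sheds 83 MW to N10, N17, N22, N24, N29: 16 each (3 lost).
    N10: 10+16 = 26 ≤ 90
    N17: 80+16 = 96 ≤ 130
    N22: 40+16 = 56 ≤ 60
    N24: 10+16 = 26 ≤ 80
    N29: 110+16 = 126 ≤ 150
  N3 sheds 183 MW to N22: 183 each.
    N22: 56+183 = 239 > 60
Round 4 — N22 trips offline.
  N22 sheds 239 MW to N1, N10, N21, N29: 59 each (3 lost).
    N1: 73+59 = 132 > 100
    N10: 26+59 = 85 ≤ 90
    N21: 30+59 = 89 ≤ 90
    N29: 126+59 = 185 > 150
Round 5 — N1, N29 trip offline.
  N1 sheds 132 MW to N10, N21: 66 each.
    N10: 85+66 = 151 > 90
    N21: 89+66 = 155 > 90
  N29 sheds 185 MW to N10: 185 each.
    N10: 151+185 = 336 > 90
Round 6 — N10, N21 trip offline.
  N10 sheds 336 MW to N24: 336 each.
    N24: 26+336 = 362 > 80
  N21 sheds 155 MW to N24: 155 each.
    N24: 362+155 = 517 > 80
Round 7 — N24 trips offline.
  N24 sheds 517 MW: no online neighbours, lost.
No further trips.

96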